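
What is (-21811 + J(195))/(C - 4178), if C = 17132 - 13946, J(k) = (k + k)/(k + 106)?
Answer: 6564721/298592 ≈ 21.986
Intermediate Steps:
J(k) = 2*k/(106 + k) (J(k) = (2*k)/(106 + k) = 2*k/(106 + k))
C = 3186
(-21811 + J(195))/(C - 4178) = (-21811 + 2*195/(106 + 195))/(3186 - 4178) = (-21811 + 2*195/301)/(-992) = (-21811 + 2*195*(1/301))*(-1/992) = (-21811 + 390/301)*(-1/992) = -6564721/301*(-1/992) = 6564721/298592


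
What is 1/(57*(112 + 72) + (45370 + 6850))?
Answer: 1/62708 ≈ 1.5947e-5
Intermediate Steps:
1/(57*(112 + 72) + (45370 + 6850)) = 1/(57*184 + 52220) = 1/(10488 + 52220) = 1/62708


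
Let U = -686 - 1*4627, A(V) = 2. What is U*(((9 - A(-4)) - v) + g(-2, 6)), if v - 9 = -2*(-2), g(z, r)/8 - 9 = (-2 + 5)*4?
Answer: -860706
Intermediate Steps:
g(z, r) = 168 (g(z, r) = 72 + 8*((-2 + 5)*4) = 72 + 8*(3*4) = 72 + 8*12 = 72 + 96 = 168)
U = -5313 (U = -686 - 4627 = -5313)
v = 13 (v = 9 - 2*(-2) = 9 + 4 = 13)
U*(((9 - A(-4)) - v) + g(-2, 6)) = -5313*(((9 - 1*2) - 1*13) + 168) = -5313*(((9 - 2) - 13) + 168) = -5313*((7 - 13) + 168) = -5313*(-6 + 168) = -5313*162 = -860706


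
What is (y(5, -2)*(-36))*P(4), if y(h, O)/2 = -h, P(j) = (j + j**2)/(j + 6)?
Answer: 720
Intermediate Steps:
P(j) = (j + j**2)/(6 + j)
y(h, O) = -2*h (y(h, O) = 2*(-h) = -2*h)
(y(5, -2)*(-36))*P(4) = (-2*5*(-36))*(4*(1 + 4)/(6 + 4)) = (-10*(-36))*(4*5/10) = 360*(4*(1/10)*5) = 360*2 = 720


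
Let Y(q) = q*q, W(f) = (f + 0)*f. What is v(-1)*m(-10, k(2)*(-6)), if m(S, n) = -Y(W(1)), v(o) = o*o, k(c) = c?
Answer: -1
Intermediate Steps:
W(f) = f² (W(f) = f*f = f²)
v(o) = o²
Y(q) = q²
m(S, n) = -1 (m(S, n) = -(1²)² = -1*1² = -1*1 = -1)
v(-1)*m(-10, k(2)*(-6)) = (-1)²*(-1) = 1*(-1) = -1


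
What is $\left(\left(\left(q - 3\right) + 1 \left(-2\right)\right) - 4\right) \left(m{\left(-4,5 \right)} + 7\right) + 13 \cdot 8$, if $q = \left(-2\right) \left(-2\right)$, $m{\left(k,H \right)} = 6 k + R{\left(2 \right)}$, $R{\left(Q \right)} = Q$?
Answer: $179$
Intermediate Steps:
$m{\left(k,H \right)} = 2 + 6 k$ ($m{\left(k,H \right)} = 6 k + 2 = 2 + 6 k$)
$q = 4$
$\left(\left(\left(q - 3\right) + 1 \left(-2\right)\right) - 4\right) \left(m{\left(-4,5 \right)} + 7\right) + 13 \cdot 8 = \left(\left(\left(4 - 3\right) + 1 \left(-2\right)\right) - 4\right) \left(\left(2 + 6 \left(-4\right)\right) + 7\right) + 13 \cdot 8 = \left(\left(1 - 2\right) - 4\right) \left(\left(2 - 24\right) + 7\right) + 104 = \left(-1 - 4\right) \left(-22 + 7\right) + 104 = \left(-5\right) \left(-15\right) + 104 = 75 + 104 = 179$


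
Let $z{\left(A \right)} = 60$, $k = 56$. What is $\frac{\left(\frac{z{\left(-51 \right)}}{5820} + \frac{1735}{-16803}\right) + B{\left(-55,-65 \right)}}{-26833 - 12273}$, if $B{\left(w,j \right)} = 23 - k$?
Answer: $\frac{53937895}{63738517446} \approx 0.00084624$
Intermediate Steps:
$B{\left(w,j \right)} = -33$ ($B{\left(w,j \right)} = 23 - 56 = -33$)
$\frac{\left(\frac{z{\left(-51 \right)}}{5820} + \frac{1735}{-16803}\right) + B{\left(-55,-65 \right)}}{-26833 - 12273} = \frac{\left(\frac{60}{5820} + \frac{1735}{-16803}\right) - 33}{-26833 - 12273} = \frac{\left(60 \cdot \frac{1}{5820} + 1735 \left(- \frac{1}{16803}\right)\right) - 33}{-39106} = \left(\left(\frac{1}{97} - \frac{1735}{16803}\right) - 33\right) \left(- \frac{1}{39106}\right) = \left(- \frac{151492}{1629891} - 33\right) \left(- \frac{1}{39106}\right) = \left(- \frac{53937895}{1629891}\right) \left(- \frac{1}{39106}\right) = \frac{53937895}{63738517446}$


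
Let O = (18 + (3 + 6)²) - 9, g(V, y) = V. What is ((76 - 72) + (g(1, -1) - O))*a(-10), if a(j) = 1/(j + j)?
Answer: 17/4 ≈ 4.2500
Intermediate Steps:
O = 90 (O = (18 + 9²) - 9 = (18 + 81) - 9 = 99 - 9 = 90)
a(j) = 1/(2*j)
((76 - 72) + (g(1, -1) - O))*a(-10) = ((76 - 72) + (1 - 1*90))*((½)/(-10)) = (4 + (1 - 90))*((½)*(-⅒)) = (4 - 89)*(-1/20) = -85*(-1/20) = 17/4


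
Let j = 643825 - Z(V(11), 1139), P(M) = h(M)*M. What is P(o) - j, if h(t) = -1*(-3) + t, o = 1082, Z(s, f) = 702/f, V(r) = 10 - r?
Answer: 603835857/1139 ≈ 5.3015e+5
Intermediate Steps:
h(t) = 3 + t
P(M) = M*(3 + M) (P(M) = (3 + M)*M = M*(3 + M))
j = 733315973/1139 (j = 643825 - 702/1139 = 733315973/1139 ≈ 6.4382e+5)
P(o) - j = 1082*(3 + 1082) - 1*733315973/1139 = 1082*1085 - 733315973/1139 = 1173970 - 733315973/1139 = 603835857/1139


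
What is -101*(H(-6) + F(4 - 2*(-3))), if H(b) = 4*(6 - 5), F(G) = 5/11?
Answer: -4949/11 ≈ -449.91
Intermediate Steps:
F(G) = 5/11 (F(G) = 5*(1/11) = 5/11)
H(b) = 4 (H(b) = 4*1 = 4)
-101*(H(-6) + F(4 - 2*(-3))) = -101*(4 + 5/11) = -101*49/11 = -4949/11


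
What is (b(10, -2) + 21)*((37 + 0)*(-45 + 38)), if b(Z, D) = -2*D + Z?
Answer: -9065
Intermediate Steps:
b(Z, D) = Z - 2*D
(b(10, -2) + 21)*((37 + 0)*(-45 + 38)) = ((10 - 2*(-2)) + 21)*((37 + 0)*(-45 + 38)) = ((10 + 4) + 21)*(37*(-7)) = (14 + 21)*(-259) = 35*(-259) = -9065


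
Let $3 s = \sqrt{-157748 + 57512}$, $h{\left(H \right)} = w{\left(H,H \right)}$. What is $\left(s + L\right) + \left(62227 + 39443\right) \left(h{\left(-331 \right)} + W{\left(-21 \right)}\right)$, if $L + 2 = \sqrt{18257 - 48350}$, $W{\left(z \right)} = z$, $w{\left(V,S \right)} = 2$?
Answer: $-1931732 + i \sqrt{30093} + \frac{2 i \sqrt{25059}}{3} \approx -1.9317 \cdot 10^{6} + 279.01 i$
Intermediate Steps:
$h{\left(H \right)} = 2$
$L = -2 + i \sqrt{30093}$ ($L = -2 + \sqrt{18257 - 48350} = -2 + \sqrt{-30093} = -2 + i \sqrt{30093} \approx -2.0 + 173.47 i$)
$s = \frac{2 i \sqrt{25059}}{3}$ ($s = \frac{\sqrt{-157748 + 57512}}{3} = \frac{\sqrt{-100236}}{3} = \frac{2 i \sqrt{25059}}{3} \approx 105.53 i$)
$\left(s + L\right) + \left(62227 + 39443\right) \left(h{\left(-331 \right)} + W{\left(-21 \right)}\right) = \left(\frac{2 i \sqrt{25059}}{3} - \left(2 - i \sqrt{30093}\right)\right) + \left(62227 + 39443\right) \left(2 - 21\right) = \left(-2 + i \sqrt{30093} + \frac{2 i \sqrt{25059}}{3}\right) + 101670 \left(-19\right) = \left(-2 + i \sqrt{30093} + \frac{2 i \sqrt{25059}}{3}\right) - 1931730 = -1931732 + i \sqrt{30093} + \frac{2 i \sqrt{25059}}{3}$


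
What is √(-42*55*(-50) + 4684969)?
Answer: √4800469 ≈ 2191.0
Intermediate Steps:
√(-42*55*(-50) + 4684969) = √(-2310*(-50) + 4684969) = √(115500 + 4684969) = √4800469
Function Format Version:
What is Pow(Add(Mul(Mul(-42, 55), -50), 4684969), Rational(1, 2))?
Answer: Pow(4800469, Rational(1, 2)) ≈ 2191.0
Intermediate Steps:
Pow(Add(Mul(Mul(-42, 55), -50), 4684969), Rational(1, 2)) = Pow(Add(Mul(-2310, -50), 4684969), Rational(1, 2)) = Pow(Add(115500, 4684969), Rational(1, 2)) = Pow(4800469, Rational(1, 2))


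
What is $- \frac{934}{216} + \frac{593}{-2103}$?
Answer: $- \frac{348715}{75708} \approx -4.606$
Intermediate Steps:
$- \frac{934}{216} + \frac{593}{-2103} = \left(-934\right) \frac{1}{216} + 593 \left(- \frac{1}{2103}\right) = - \frac{467}{108} - \frac{593}{2103} = - \frac{348715}{75708}$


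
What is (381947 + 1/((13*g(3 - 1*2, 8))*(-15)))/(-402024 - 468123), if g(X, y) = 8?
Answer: -595837319/1357429320 ≈ -0.43895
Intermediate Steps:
(381947 + 1/((13*g(3 - 1*2, 8))*(-15)))/(-402024 - 468123) = (381947 + 1/((13*8)*(-15)))/(-402024 - 468123) = (381947 + 1/(104*(-15)))/(-870147) = (381947 + 1/(-1560))*(-1/870147) = (381947 - 1/1560)*(-1/870147) = (595837319/1560)*(-1/870147) = -595837319/1357429320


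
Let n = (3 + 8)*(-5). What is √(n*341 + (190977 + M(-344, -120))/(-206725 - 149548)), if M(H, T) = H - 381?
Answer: I*√2380648381322191/356273 ≈ 136.95*I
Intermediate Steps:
n = -55 (n = 11*(-5) = -55)
M(H, T) = -381 + H
√(n*341 + (190977 + M(-344, -120))/(-206725 - 149548)) = √(-55*341 + (190977 + (-381 - 344))/(-206725 - 149548)) = √(-18755 + (190977 - 725)/(-356273)) = √(-18755 + 190252*(-1/356273)) = √(-18755 - 190252/356273) = √(-6682090367/356273) = I*√2380648381322191/356273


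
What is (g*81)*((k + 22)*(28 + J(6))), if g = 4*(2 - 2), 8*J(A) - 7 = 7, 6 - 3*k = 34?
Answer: 0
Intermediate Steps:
k = -28/3 (k = 2 - 1/3*34 = 2 - 34/3 = -28/3 ≈ -9.3333)
J(A) = 7/4 (J(A) = 7/8 + (1/8)*7 = 7/8 + 7/8 = 7/4)
g = 0 (g = 4*0 = 0)
(g*81)*((k + 22)*(28 + J(6))) = (0*81)*((-28/3 + 22)*(28 + 7/4)) = 0*((38/3)*(119/4)) = 0*(2261/6) = 0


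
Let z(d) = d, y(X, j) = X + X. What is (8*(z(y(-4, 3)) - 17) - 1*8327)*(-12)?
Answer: 102324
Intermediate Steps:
y(X, j) = 2*X
(8*(z(y(-4, 3)) - 17) - 1*8327)*(-12) = (8*(2*(-4) - 17) - 1*8327)*(-12) = (8*(-8 - 17) - 8327)*(-12) = (8*(-25) - 8327)*(-12) = (-200 - 8327)*(-12) = -8527*(-12) = 102324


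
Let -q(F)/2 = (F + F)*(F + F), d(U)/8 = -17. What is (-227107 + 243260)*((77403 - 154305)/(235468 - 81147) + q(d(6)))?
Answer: -368848047014390/154321 ≈ -2.3901e+9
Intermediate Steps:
d(U) = -136 (d(U) = 8*(-17) = -136)
q(F) = -8*F² (q(F) = -2*(F + F)*(F + F) = -2*2*F*2*F = -8*F²)
(-227107 + 243260)*((77403 - 154305)/(235468 - 81147) + q(d(6))) = (-227107 + 243260)*((77403 - 154305)/(235468 - 81147) - 8*(-136)²) = 16153*(-76902/154321 - 8*18496) = 16153*(-76902*1/154321 - 147968) = 16153*(-76902/154321 - 147968) = 16153*(-22834646630/154321) = -368848047014390/154321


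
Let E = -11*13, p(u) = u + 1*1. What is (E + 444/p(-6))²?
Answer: 1343281/25 ≈ 53731.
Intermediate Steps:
p(u) = 1 + u (p(u) = u + 1 = 1 + u)
E = -143
(E + 444/p(-6))² = (-143 + 444/(1 - 6))² = (-143 + 444/(-5))² = (-143 + 444*(-⅕))² = (-143 - 444/5)² = (-1159/5)² = 1343281/25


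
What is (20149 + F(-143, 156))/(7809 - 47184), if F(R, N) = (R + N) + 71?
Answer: -20233/39375 ≈ -0.51385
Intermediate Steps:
F(R, N) = 71 + N + R (F(R, N) = (N + R) + 71 = 71 + N + R)
(20149 + F(-143, 156))/(7809 - 47184) = (20149 + (71 + 156 - 143))/(7809 - 47184) = (20149 + 84)/(-39375) = 20233*(-1/39375) = -20233/39375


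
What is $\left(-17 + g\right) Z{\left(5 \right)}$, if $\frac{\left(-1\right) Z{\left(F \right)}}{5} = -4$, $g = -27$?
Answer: $-880$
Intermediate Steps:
$Z{\left(F \right)} = 20$ ($Z{\left(F \right)} = \left(-5\right) \left(-4\right) = 20$)
$\left(-17 + g\right) Z{\left(5 \right)} = \left(-17 - 27\right) 20 = \left(-44\right) 20 = -880$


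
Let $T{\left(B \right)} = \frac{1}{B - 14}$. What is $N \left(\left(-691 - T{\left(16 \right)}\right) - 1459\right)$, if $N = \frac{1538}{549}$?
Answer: $- \frac{3307469}{549} \approx -6024.5$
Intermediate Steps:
$T{\left(B \right)} = \frac{1}{-14 + B}$
$N = \frac{1538}{549}$ ($N = 1538 \cdot \frac{1}{549} = \frac{1538}{549} \approx 2.8015$)
$N \left(\left(-691 - T{\left(16 \right)}\right) - 1459\right) = \frac{1538 \left(\left(-691 - \frac{1}{-14 + 16}\right) - 1459\right)}{549} = \frac{1538 \left(\left(-691 - \frac{1}{2}\right) - 1459\right)}{549} = \frac{1538 \left(- \frac{1383}{2} - 1459\right)}{549} = \frac{1538}{549} \left(- \frac{4301}{2}\right) = - \frac{3307469}{549}$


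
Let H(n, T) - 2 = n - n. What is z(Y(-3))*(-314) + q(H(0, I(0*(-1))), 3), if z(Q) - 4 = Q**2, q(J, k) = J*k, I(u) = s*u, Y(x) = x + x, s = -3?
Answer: -12554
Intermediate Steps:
Y(x) = 2*x
I(u) = -3*u
H(n, T) = 2 (H(n, T) = 2 + (n - n) = 2 + 0 = 2)
z(Q) = 4 + Q**2
z(Y(-3))*(-314) + q(H(0, I(0*(-1))), 3) = (4 + (2*(-3))**2)*(-314) + 2*3 = (4 + (-6)**2)*(-314) + 6 = (4 + 36)*(-314) + 6 = 40*(-314) + 6 = -12560 + 6 = -12554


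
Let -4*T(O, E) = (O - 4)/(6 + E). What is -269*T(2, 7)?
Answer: -269/26 ≈ -10.346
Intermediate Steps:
T(O, E) = -(-4 + O)/(4*(6 + E)) (T(O, E) = -(O - 4)/(4*(6 + E)) = -(-4 + O)/(4*(6 + E)))
-269*T(2, 7) = -269*(4 - 1*2)/(4*(6 + 7)) = -269*(4 - 2)/(4*13) = -269*2/(4*13) = -269*1/26 = -269/26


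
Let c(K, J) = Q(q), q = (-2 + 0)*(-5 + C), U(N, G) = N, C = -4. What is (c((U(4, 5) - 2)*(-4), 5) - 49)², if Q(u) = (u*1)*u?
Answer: 75625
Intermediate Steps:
q = 18 (q = (-2 + 0)*(-5 - 4) = -2*(-9) = 18)
Q(u) = u² (Q(u) = u*u = u²)
c(K, J) = 324 (c(K, J) = 18² = 324)
(c((U(4, 5) - 2)*(-4), 5) - 49)² = (324 - 49)² = 275² = 75625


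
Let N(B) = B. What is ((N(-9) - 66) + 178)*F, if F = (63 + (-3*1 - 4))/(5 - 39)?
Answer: -2884/17 ≈ -169.65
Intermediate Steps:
F = -28/17 (F = (63 + (-3 - 4))/(-34) = (63 - 7)*(-1/34) = 56*(-1/34) = -28/17 ≈ -1.6471)
((N(-9) - 66) + 178)*F = ((-9 - 66) + 178)*(-28/17) = (-75 + 178)*(-28/17) = 103*(-28/17) = -2884/17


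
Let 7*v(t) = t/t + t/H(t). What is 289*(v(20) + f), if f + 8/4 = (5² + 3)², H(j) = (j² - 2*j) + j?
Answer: 30063514/133 ≈ 2.2604e+5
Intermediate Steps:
H(j) = j² - j
v(t) = ⅐ + 1/(7*(-1 + t)) (v(t) = (t/t + t/((t*(-1 + t))))/7 = (1 + t*(1/(t*(-1 + t))))/7 = (1 + 1/(-1 + t))/7 = ⅐ + 1/(7*(-1 + t)))
f = 782 (f = -2 + (5² + 3)² = -2 + (25 + 3)² = -2 + 28² = -2 + 784 = 782)
289*(v(20) + f) = 289*((⅐)*20/(-1 + 20) + 782) = 289*((⅐)*20/19 + 782) = 289*((⅐)*20*(1/19) + 782) = 289*(20/133 + 782) = 289*(104026/133) = 30063514/133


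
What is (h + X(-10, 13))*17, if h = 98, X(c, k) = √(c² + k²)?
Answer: 1666 + 17*√269 ≈ 1944.8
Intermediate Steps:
(h + X(-10, 13))*17 = (98 + √((-10)² + 13²))*17 = (98 + √(100 + 169))*17 = (98 + √269)*17 = 1666 + 17*√269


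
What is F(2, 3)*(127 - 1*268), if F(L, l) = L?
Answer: -282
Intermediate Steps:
F(2, 3)*(127 - 1*268) = 2*(127 - 1*268) = 2*(127 - 268) = 2*(-141) = -282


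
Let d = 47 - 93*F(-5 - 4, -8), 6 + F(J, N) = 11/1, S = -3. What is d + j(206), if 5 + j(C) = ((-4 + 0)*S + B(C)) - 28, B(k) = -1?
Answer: -440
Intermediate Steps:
F(J, N) = 5 (F(J, N) = -6 + 11/1 = -6 + 11*1 = -6 + 11 = 5)
d = -418 (d = 47 - 93*5 = 47 - 465 = -418)
j(C) = -22 (j(C) = -5 + (((-4 + 0)*(-3) - 1) - 28) = -5 + ((-4*(-3) - 1) - 28) = -5 + ((12 - 1) - 28) = -5 + (11 - 28) = -5 - 17 = -22)
d + j(206) = -418 - 22 = -440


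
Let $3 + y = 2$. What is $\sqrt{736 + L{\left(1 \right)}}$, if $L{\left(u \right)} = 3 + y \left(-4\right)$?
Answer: $\sqrt{743} \approx 27.258$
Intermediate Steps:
$y = -1$ ($y = -3 + 2 = -1$)
$L{\left(u \right)} = 7$ ($L{\left(u \right)} = 3 - -4 = 3 + 4 = 7$)
$\sqrt{736 + L{\left(1 \right)}} = \sqrt{736 + 7} = \sqrt{743}$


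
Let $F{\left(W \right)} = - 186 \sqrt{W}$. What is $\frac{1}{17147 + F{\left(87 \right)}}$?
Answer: $\frac{17147}{291009757} + \frac{186 \sqrt{87}}{291009757} \approx 6.4884 \cdot 10^{-5}$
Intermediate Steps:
$\frac{1}{17147 + F{\left(87 \right)}} = \frac{1}{17147 - 186 \sqrt{87}}$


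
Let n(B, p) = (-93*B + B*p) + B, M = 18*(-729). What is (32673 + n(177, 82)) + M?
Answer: 17781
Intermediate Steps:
M = -13122
n(B, p) = -92*B + B*p
(32673 + n(177, 82)) + M = (32673 + 177*(-92 + 82)) - 13122 = (32673 + 177*(-10)) - 13122 = (32673 - 1770) - 13122 = 30903 - 13122 = 17781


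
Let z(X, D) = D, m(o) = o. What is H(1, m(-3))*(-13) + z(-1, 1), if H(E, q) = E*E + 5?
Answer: -77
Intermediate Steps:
H(E, q) = 5 + E**2 (H(E, q) = E**2 + 5 = 5 + E**2)
H(1, m(-3))*(-13) + z(-1, 1) = (5 + 1**2)*(-13) + 1 = (5 + 1)*(-13) + 1 = 6*(-13) + 1 = -78 + 1 = -77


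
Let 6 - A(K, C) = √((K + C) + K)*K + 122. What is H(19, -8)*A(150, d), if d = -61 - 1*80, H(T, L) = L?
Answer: 928 + 1200*√159 ≈ 16059.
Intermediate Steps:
d = -141 (d = -61 - 80 = -141)
A(K, C) = -116 - K*√(C + 2*K) (A(K, C) = 6 - (√((K + C) + K)*K + 122) = 6 - (√((C + K) + K)*K + 122) = 6 - (√(C + 2*K)*K + 122) = 6 - (K*√(C + 2*K) + 122) = 6 - (122 + K*√(C + 2*K)) = 6 + (-122 - K*√(C + 2*K)) = -116 - K*√(C + 2*K))
H(19, -8)*A(150, d) = -8*(-116 - 1*150*√(-141 + 2*150)) = -8*(-116 - 1*150*√(-141 + 300)) = -8*(-116 - 1*150*√159) = -8*(-116 - 150*√159) = 928 + 1200*√159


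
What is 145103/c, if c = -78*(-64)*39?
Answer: 145103/194688 ≈ 0.74531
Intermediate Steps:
c = 194688 (c = 4992*39 = 194688)
145103/c = 145103/194688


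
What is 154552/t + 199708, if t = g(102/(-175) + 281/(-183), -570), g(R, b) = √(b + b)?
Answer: 199708 - 77276*I*√285/285 ≈ 1.9971e+5 - 4577.4*I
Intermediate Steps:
g(R, b) = √2*√b (g(R, b) = √(2*b) = √2*√b)
t = 2*I*√285 (t = √2*√(-570) = √2*(I*√570) = 2*I*√285 ≈ 33.764*I)
154552/t + 199708 = 154552/((2*I*√285)) + 199708 = 154552*(-I*√285/570) + 199708 = -77276*I*√285/285 + 199708 = 199708 - 77276*I*√285/285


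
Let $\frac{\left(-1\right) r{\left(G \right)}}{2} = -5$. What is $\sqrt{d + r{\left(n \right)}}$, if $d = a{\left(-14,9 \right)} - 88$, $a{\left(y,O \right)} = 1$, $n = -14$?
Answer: $i \sqrt{77} \approx 8.775 i$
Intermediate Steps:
$r{\left(G \right)} = 10$ ($r{\left(G \right)} = \left(-2\right) \left(-5\right) = 10$)
$d = -87$ ($d = 1 - 88 = -87$)
$\sqrt{d + r{\left(n \right)}} = \sqrt{-87 + 10} = \sqrt{-77} = i \sqrt{77}$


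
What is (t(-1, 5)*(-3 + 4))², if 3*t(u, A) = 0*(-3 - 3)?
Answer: 0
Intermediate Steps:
t(u, A) = 0 (t(u, A) = (0*(-3 - 3))/3 = (0*(-6))/3 = (⅓)*0 = 0)
(t(-1, 5)*(-3 + 4))² = (0*(-3 + 4))² = (0*1)² = 0² = 0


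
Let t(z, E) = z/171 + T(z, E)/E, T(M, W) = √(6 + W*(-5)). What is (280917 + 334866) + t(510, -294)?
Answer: 35099801/57 - √41/49 ≈ 6.1579e+5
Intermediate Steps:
T(M, W) = √(6 - 5*W)
t(z, E) = z/171 + √(6 - 5*E)/E
(280917 + 334866) + t(510, -294) = (280917 + 334866) + ((1/171)*510 + √(6 - 5*(-294))/(-294)) = 615783 + (170/57 - √(6 + 1470)/294) = 615783 + (170/57 - √41/49) = 35099801/57 - √41/49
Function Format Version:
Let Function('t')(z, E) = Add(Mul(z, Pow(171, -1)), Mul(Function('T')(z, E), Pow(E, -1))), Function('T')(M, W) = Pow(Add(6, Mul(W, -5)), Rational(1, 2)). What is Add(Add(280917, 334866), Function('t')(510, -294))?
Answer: Add(Rational(35099801, 57), Mul(Rational(-1, 49), Pow(41, Rational(1, 2)))) ≈ 6.1579e+5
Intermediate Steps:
Function('T')(M, W) = Pow(Add(6, Mul(-5, W)), Rational(1, 2))
Function('t')(z, E) = Add(Mul(Rational(1, 171), z), Mul(Pow(E, -1), Pow(Add(6, Mul(-5, E)), Rational(1, 2)))) (Function('t')(z, E) = Add(Mul(z, Pow(171, -1)), Mul(Pow(Add(6, Mul(-5, E)), Rational(1, 2)), Pow(E, -1))) = Add(Mul(z, Rational(1, 171)), Mul(Pow(E, -1), Pow(Add(6, Mul(-5, E)), Rational(1, 2)))) = Add(Mul(Rational(1, 171), z), Mul(Pow(E, -1), Pow(Add(6, Mul(-5, E)), Rational(1, 2)))))
Add(Add(280917, 334866), Function('t')(510, -294)) = Add(Add(280917, 334866), Add(Mul(Rational(1, 171), 510), Mul(Pow(-294, -1), Pow(Add(6, Mul(-5, -294)), Rational(1, 2))))) = Add(615783, Add(Rational(170, 57), Mul(Rational(-1, 294), Pow(Add(6, 1470), Rational(1, 2))))) = Add(615783, Add(Rational(170, 57), Mul(Rational(-1, 294), Pow(1476, Rational(1, 2))))) = Add(615783, Add(Rational(170, 57), Mul(Rational(-1, 294), Mul(6, Pow(41, Rational(1, 2)))))) = Add(615783, Add(Rational(170, 57), Mul(Rational(-1, 49), Pow(41, Rational(1, 2))))) = Add(Rational(35099801, 57), Mul(Rational(-1, 49), Pow(41, Rational(1, 2))))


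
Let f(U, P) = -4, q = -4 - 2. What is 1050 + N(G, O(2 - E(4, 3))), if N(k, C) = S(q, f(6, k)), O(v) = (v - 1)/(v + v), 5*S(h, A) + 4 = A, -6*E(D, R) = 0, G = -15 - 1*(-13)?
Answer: 5242/5 ≈ 1048.4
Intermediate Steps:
G = -2 (G = -15 + 13 = -2)
q = -6
E(D, R) = 0 (E(D, R) = -⅙*0 = 0)
S(h, A) = -⅘ + A/5
O(v) = (-1 + v)/(2*v) (O(v) = (-1 + v)/((2*v)) = (-1 + v)*(1/(2*v)) = (-1 + v)/(2*v))
N(k, C) = -8/5 (N(k, C) = -⅘ + (⅕)*(-4) = -⅘ - ⅘ = -8/5)
1050 + N(G, O(2 - E(4, 3))) = 1050 - 8/5 = 5242/5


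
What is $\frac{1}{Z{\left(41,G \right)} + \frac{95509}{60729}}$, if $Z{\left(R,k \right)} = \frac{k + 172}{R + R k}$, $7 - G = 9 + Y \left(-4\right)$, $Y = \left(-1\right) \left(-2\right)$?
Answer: $\frac{17429223}{38220845} \approx 0.45601$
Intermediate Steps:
$Y = 2$
$G = 6$ ($G = 7 - \left(9 + 2 \left(-4\right)\right) = 7 - \left(9 - 8\right) = 7 - 1 = 6$)
$Z{\left(R,k \right)} = \frac{172 + k}{R + R k}$
$\frac{1}{Z{\left(41,G \right)} + \frac{95509}{60729}} = \frac{1}{\frac{172 + 6}{41 \left(1 + 6\right)} + \frac{95509}{60729}} = \frac{1}{\frac{1}{41} \cdot \frac{1}{7} \cdot 178 + 95509 \cdot \frac{1}{60729}} = \frac{1}{\frac{1}{41} \cdot \frac{1}{7} \cdot 178 + \frac{95509}{60729}} = \frac{1}{\frac{178}{287} + \frac{95509}{60729}} = \frac{1}{\frac{38220845}{17429223}} = \frac{17429223}{38220845}$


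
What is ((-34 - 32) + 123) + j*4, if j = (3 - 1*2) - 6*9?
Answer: -155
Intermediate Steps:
j = -53 (j = (3 - 2) - 54 = 1 - 54 = -53)
((-34 - 32) + 123) + j*4 = ((-34 - 32) + 123) - 53*4 = (-66 + 123) - 212 = 57 - 212 = -155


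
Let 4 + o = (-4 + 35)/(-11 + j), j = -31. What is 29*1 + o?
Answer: 1019/42 ≈ 24.262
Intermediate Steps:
o = -199/42 (o = -4 + (-4 + 35)/(-11 - 31) = -4 + 31/(-42) = -4 + 31*(-1/42) = -4 - 31/42 = -199/42 ≈ -4.7381)
29*1 + o = 29*1 - 199/42 = 29 - 199/42 = 1019/42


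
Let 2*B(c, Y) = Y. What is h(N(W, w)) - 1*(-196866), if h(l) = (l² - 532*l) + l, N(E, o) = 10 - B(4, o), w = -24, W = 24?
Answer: 185668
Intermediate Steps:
B(c, Y) = Y/2
N(E, o) = 10 - o/2
h(l) = l² - 531*l
h(N(W, w)) - 1*(-196866) = (10 - ½*(-24))*(-531 + (10 - ½*(-24))) - 1*(-196866) = (10 + 12)*(-531 + (10 + 12)) + 196866 = 22*(-531 + 22) + 196866 = 22*(-509) + 196866 = -11198 + 196866 = 185668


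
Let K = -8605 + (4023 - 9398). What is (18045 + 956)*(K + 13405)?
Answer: -10925575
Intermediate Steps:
K = -13980 (K = -8605 - 5375 = -13980)
(18045 + 956)*(K + 13405) = (18045 + 956)*(-13980 + 13405) = 19001*(-575) = -10925575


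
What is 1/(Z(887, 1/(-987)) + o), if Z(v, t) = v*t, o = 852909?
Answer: 987/841820296 ≈ 1.1725e-6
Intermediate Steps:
Z(v, t) = t*v
1/(Z(887, 1/(-987)) + o) = 1/(887/(-987) + 852909) = 1/(-1/987*887 + 852909) = 1/(-887/987 + 852909) = 1/(841820296/987) = 987/841820296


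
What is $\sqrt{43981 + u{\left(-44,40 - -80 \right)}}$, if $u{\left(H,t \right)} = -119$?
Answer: $\sqrt{43862} \approx 209.43$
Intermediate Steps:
$\sqrt{43981 + u{\left(-44,40 - -80 \right)}} = \sqrt{43981 - 119} = \sqrt{43862}$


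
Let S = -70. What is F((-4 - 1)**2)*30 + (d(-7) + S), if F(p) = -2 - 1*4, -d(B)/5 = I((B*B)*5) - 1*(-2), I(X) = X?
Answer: -1485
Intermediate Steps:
d(B) = -10 - 25*B**2 (d(B) = -5*((B*B)*5 - 1*(-2)) = -5*(B**2*5 + 2) = -5*(5*B**2 + 2) = -5*(2 + 5*B**2) = -10 - 25*B**2)
F(p) = -6 (F(p) = -2 - 4 = -6)
F((-4 - 1)**2)*30 + (d(-7) + S) = -6*30 + ((-10 - 25*(-7)**2) - 70) = -180 + ((-10 - 25*49) - 70) = -180 + ((-10 - 1225) - 70) = -180 + (-1235 - 70) = -180 - 1305 = -1485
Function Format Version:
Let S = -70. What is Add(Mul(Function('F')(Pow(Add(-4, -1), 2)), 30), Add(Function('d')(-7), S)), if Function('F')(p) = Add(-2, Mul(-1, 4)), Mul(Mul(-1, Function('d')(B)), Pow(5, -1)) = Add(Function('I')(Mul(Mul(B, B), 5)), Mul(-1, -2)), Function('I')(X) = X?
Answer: -1485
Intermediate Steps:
Function('d')(B) = Add(-10, Mul(-25, Pow(B, 2))) (Function('d')(B) = Mul(-5, Add(Mul(Mul(B, B), 5), Mul(-1, -2))) = Mul(-5, Add(Mul(Pow(B, 2), 5), 2)) = Mul(-5, Add(Mul(5, Pow(B, 2)), 2)) = Mul(-5, Add(2, Mul(5, Pow(B, 2)))) = Add(-10, Mul(-25, Pow(B, 2))))
Function('F')(p) = -6 (Function('F')(p) = Add(-2, -4) = -6)
Add(Mul(Function('F')(Pow(Add(-4, -1), 2)), 30), Add(Function('d')(-7), S)) = Add(Mul(-6, 30), Add(Add(-10, Mul(-25, Pow(-7, 2))), -70)) = Add(-180, Add(Add(-10, Mul(-25, 49)), -70)) = Add(-180, Add(Add(-10, -1225), -70)) = Add(-180, Add(-1235, -70)) = Add(-180, -1305) = -1485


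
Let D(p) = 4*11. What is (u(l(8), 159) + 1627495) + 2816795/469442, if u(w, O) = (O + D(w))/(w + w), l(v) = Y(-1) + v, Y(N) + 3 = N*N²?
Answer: 3056116946703/1877768 ≈ 1.6275e+6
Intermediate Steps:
Y(N) = -3 + N³ (Y(N) = -3 + N*N² = -3 + N³)
D(p) = 44
l(v) = -4 + v (l(v) = (-3 + (-1)³) + v = (-3 - 1) + v = -4 + v)
u(w, O) = (44 + O)/(2*w) (u(w, O) = (O + 44)/(w + w) = (44 + O)/((2*w)) = (44 + O)*(1/(2*w)) = (44 + O)/(2*w))
(u(l(8), 159) + 1627495) + 2816795/469442 = ((44 + 159)/(2*(-4 + 8)) + 1627495) + 2816795/469442 = ((½)*203/4 + 1627495) + 2816795*(1/469442) = ((½)*(¼)*203 + 1627495) + 2816795/469442 = (203/8 + 1627495) + 2816795/469442 = 13020163/8 + 2816795/469442 = 3056116946703/1877768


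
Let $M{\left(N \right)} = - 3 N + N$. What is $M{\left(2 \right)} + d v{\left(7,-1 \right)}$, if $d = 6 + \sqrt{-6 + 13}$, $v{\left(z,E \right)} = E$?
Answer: $-10 - \sqrt{7} \approx -12.646$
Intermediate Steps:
$M{\left(N \right)} = - 2 N$
$d = 6 + \sqrt{7} \approx 8.6458$
$M{\left(2 \right)} + d v{\left(7,-1 \right)} = \left(-2\right) 2 + \left(6 + \sqrt{7}\right) \left(-1\right) = -4 - \left(6 + \sqrt{7}\right) = -10 - \sqrt{7}$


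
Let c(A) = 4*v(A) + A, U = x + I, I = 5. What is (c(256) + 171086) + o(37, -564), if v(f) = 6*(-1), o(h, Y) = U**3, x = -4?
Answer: 171319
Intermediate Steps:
U = 1 (U = -4 + 5 = 1)
o(h, Y) = 1 (o(h, Y) = 1**3 = 1)
v(f) = -6
c(A) = -24 + A (c(A) = 4*(-6) + A = -24 + A)
(c(256) + 171086) + o(37, -564) = ((-24 + 256) + 171086) + 1 = (232 + 171086) + 1 = 171318 + 1 = 171319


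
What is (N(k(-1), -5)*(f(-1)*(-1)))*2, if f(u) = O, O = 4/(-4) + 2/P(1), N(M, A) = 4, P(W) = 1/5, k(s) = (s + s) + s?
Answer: -72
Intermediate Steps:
k(s) = 3*s (k(s) = 2*s + s = 3*s)
P(W) = ⅕
O = 9 (O = 4/(-4) + 2/(⅕) = 4*(-¼) + 2*5 = -1 + 10 = 9)
f(u) = 9
(N(k(-1), -5)*(f(-1)*(-1)))*2 = (4*(9*(-1)))*2 = (4*(-9))*2 = -36*2 = -72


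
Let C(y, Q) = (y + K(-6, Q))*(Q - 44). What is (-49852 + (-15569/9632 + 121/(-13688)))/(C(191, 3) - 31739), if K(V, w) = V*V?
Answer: 821605292147/676452528192 ≈ 1.2146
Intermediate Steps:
K(V, w) = V**2
C(y, Q) = (-44 + Q)*(36 + y) (C(y, Q) = (y + (-6)**2)*(Q - 44) = (y + 36)*(-44 + Q) = (36 + y)*(-44 + Q) = (-44 + Q)*(36 + y))
(-49852 + (-15569/9632 + 121/(-13688)))/(C(191, 3) - 31739) = (-49852 + (-15569/9632 + 121/(-13688)))/((-1584 - 44*191 + 36*3 + 3*191) - 31739) = (-49852 + (-15569*1/9632 + 121*(-1/13688)))/((-1584 - 8404 + 108 + 573) - 31739) = (-49852 + (-15569/9632 - 121/13688))/(-9307 - 31739) = (-49852 - 26784243/16480352)/(-41046) = -821605292147/16480352*(-1/41046) = 821605292147/676452528192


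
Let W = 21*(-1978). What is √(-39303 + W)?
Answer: I*√80841 ≈ 284.33*I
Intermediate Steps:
W = -41538
√(-39303 + W) = √(-39303 - 41538) = √(-80841) = I*√80841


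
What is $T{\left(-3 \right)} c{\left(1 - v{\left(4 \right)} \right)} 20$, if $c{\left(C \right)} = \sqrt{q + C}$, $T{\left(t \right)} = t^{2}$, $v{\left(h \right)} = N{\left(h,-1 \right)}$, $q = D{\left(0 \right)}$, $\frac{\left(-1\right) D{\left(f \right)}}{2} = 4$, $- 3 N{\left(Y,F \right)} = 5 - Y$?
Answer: $120 i \sqrt{15} \approx 464.76 i$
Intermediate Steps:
$N{\left(Y,F \right)} = - \frac{5}{3} + \frac{Y}{3}$ ($N{\left(Y,F \right)} = - \frac{5 - Y}{3} = - \frac{5}{3} + \frac{Y}{3}$)
$D{\left(f \right)} = -8$ ($D{\left(f \right)} = \left(-2\right) 4 = -8$)
$q = -8$
$v{\left(h \right)} = - \frac{5}{3} + \frac{h}{3}$
$c{\left(C \right)} = \sqrt{-8 + C}$
$T{\left(-3 \right)} c{\left(1 - v{\left(4 \right)} \right)} 20 = \left(-3\right)^{2} \sqrt{-8 + \left(1 - \left(- \frac{5}{3} + \frac{1}{3} \cdot 4\right)\right)} 20 = 9 \sqrt{-8 + \left(1 - \left(- \frac{5}{3} + \frac{4}{3}\right)\right)} 20 = 9 \sqrt{-8 + \left(1 - - \frac{1}{3}\right)} 20 = 9 \sqrt{-8 + \left(1 + \frac{1}{3}\right)} 20 = 9 \sqrt{-8 + \frac{4}{3}} \cdot 20 = 9 \sqrt{- \frac{20}{3}} \cdot 20 = 9 \frac{2 i \sqrt{15}}{3} \cdot 20 = 6 i \sqrt{15} \cdot 20 = 120 i \sqrt{15}$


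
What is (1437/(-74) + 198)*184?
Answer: 1215780/37 ≈ 32859.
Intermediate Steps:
(1437/(-74) + 198)*184 = (1437*(-1/74) + 198)*184 = (-1437/74 + 198)*184 = (13215/74)*184 = 1215780/37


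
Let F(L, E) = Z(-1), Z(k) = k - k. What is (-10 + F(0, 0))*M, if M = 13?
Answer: -130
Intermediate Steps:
Z(k) = 0
F(L, E) = 0
(-10 + F(0, 0))*M = (-10 + 0)*13 = -10*13 = -130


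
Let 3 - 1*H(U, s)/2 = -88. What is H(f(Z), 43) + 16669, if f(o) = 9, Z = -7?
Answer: 16851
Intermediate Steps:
H(U, s) = 182 (H(U, s) = 6 - 2*(-88) = 6 + 176 = 182)
H(f(Z), 43) + 16669 = 182 + 16669 = 16851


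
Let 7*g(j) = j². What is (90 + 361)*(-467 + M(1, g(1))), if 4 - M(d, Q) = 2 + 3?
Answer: -211068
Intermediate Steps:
g(j) = j²/7
M(d, Q) = -1 (M(d, Q) = 4 - (2 + 3) = 4 - 1*5 = 4 - 5 = -1)
(90 + 361)*(-467 + M(1, g(1))) = (90 + 361)*(-467 - 1) = 451*(-468) = -211068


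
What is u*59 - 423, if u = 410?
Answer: 23767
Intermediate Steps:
u*59 - 423 = 410*59 - 423 = 24190 - 423 = 23767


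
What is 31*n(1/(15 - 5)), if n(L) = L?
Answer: 31/10 ≈ 3.1000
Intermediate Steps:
31*n(1/(15 - 5)) = 31/(15 - 5) = 31/10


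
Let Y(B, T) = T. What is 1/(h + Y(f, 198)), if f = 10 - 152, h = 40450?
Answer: 1/40648 ≈ 2.4601e-5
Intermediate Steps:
f = -142
1/(h + Y(f, 198)) = 1/(40450 + 198) = 1/40648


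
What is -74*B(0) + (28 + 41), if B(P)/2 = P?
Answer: 69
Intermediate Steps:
B(P) = 2*P
-74*B(0) + (28 + 41) = -148*0 + (28 + 41) = -74*0 + 69 = 0 + 69 = 69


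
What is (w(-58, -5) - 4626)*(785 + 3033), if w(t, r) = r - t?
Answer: -17459714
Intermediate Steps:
(w(-58, -5) - 4626)*(785 + 3033) = ((-5 - 1*(-58)) - 4626)*(785 + 3033) = ((-5 + 58) - 4626)*3818 = (53 - 4626)*3818 = -4573*3818 = -17459714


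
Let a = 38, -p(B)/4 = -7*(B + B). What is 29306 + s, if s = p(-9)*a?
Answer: 10154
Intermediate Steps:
p(B) = 56*B (p(B) = -(-28)*(B + B) = -(-28)*2*B = -(-56)*B = 56*B)
s = -19152 (s = (56*(-9))*38 = -504*38 = -19152)
29306 + s = 29306 - 19152 = 10154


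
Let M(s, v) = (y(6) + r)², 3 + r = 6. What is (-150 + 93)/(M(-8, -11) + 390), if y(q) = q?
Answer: -19/157 ≈ -0.12102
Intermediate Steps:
r = 3 (r = -3 + 6 = 3)
M(s, v) = 81 (M(s, v) = (6 + 3)² = 9² = 81)
(-150 + 93)/(M(-8, -11) + 390) = (-150 + 93)/(81 + 390) = -57/471 = -57*1/471 = -19/157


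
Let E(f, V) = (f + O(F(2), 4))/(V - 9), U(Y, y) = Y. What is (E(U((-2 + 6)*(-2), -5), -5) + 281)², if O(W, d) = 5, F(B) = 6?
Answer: 15499969/196 ≈ 79082.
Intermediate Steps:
E(f, V) = (5 + f)/(-9 + V) (E(f, V) = (f + 5)/(V - 9) = (5 + f)/(-9 + V))
(E(U((-2 + 6)*(-2), -5), -5) + 281)² = ((5 + (-2 + 6)*(-2))/(-9 - 5) + 281)² = ((5 + 4*(-2))/(-14) + 281)² = (-(5 - 8)/14 + 281)² = (-1/14*(-3) + 281)² = (3/14 + 281)² = (3937/14)² = 15499969/196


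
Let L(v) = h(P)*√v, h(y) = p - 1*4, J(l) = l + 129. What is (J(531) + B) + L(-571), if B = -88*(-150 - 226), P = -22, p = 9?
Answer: 33748 + 5*I*√571 ≈ 33748.0 + 119.48*I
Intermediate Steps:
B = 33088 (B = -88*(-376) = 33088)
J(l) = 129 + l
h(y) = 5 (h(y) = 9 - 1*4 = 9 - 4 = 5)
L(v) = 5*√v
(J(531) + B) + L(-571) = ((129 + 531) + 33088) + 5*√(-571) = (660 + 33088) + 5*(I*√571) = 33748 + 5*I*√571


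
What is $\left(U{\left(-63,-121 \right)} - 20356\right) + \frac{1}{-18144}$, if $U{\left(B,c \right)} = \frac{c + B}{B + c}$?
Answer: $- \frac{369321121}{18144} \approx -20355.0$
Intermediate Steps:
$U{\left(B,c \right)} = 1$ ($U{\left(B,c \right)} = \frac{B + c}{B + c} = 1$)
$\left(U{\left(-63,-121 \right)} - 20356\right) + \frac{1}{-18144} = \left(1 - 20356\right) + \frac{1}{-18144} = -20355 - \frac{1}{18144} = - \frac{369321121}{18144}$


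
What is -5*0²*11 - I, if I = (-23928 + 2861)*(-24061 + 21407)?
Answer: -55911818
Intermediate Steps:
I = 55911818 (I = -21067*(-2654) = 55911818)
-5*0²*11 - I = -5*0²*11 - 1*55911818 = -5*0*11 - 55911818 = 0*11 - 55911818 = 0 - 55911818 = -55911818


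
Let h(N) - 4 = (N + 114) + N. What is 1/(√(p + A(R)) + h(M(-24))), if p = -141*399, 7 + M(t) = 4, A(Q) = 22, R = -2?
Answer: 112/68781 - I*√56237/68781 ≈ 0.0016284 - 0.0034478*I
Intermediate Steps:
M(t) = -3 (M(t) = -7 + 4 = -3)
p = -56259
h(N) = 118 + 2*N (h(N) = 4 + ((N + 114) + N) = 4 + ((114 + N) + N) = 4 + (114 + 2*N) = 118 + 2*N)
1/(√(p + A(R)) + h(M(-24))) = 1/(√(-56259 + 22) + (118 + 2*(-3))) = 1/(√(-56237) + (118 - 6)) = 1/(I*√56237 + 112) = 1/(112 + I*√56237)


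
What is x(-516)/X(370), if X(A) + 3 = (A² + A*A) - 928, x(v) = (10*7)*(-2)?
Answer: -140/272869 ≈ -0.00051307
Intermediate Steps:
x(v) = -140 (x(v) = 70*(-2) = -140)
X(A) = -931 + 2*A² (X(A) = -3 + ((A² + A*A) - 928) = -3 + ((A² + A²) - 928) = -3 + (2*A² - 928) = -3 + (-928 + 2*A²) = -931 + 2*A²)
x(-516)/X(370) = -140/(-931 + 2*370²) = -140/(-931 + 2*136900) = -140/(-931 + 273800) = -140/272869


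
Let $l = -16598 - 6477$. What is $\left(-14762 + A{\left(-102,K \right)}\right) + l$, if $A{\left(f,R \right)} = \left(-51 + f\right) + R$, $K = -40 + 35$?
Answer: $-37995$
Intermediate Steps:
$l = -23075$
$K = -5$
$A{\left(f,R \right)} = -51 + R + f$
$\left(-14762 + A{\left(-102,K \right)}\right) + l = \left(-14762 - 158\right) - 23075 = -14920 - 23075 = -37995$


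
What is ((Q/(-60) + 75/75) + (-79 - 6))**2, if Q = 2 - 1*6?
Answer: 1585081/225 ≈ 7044.8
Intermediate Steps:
Q = -4 (Q = 2 - 6 = -4)
((Q/(-60) + 75/75) + (-79 - 6))**2 = ((-4/(-60) + 75/75) + (-79 - 6))**2 = ((-4*(-1/60) + 75*(1/75)) - 85)**2 = ((1/15 + 1) - 85)**2 = (16/15 - 85)**2 = (-1259/15)**2 = 1585081/225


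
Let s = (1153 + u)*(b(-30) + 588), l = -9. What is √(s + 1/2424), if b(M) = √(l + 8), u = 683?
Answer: √(1585824936798 + 2696981184*I)/1212 ≈ 1039.0 + 0.88352*I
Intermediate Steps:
b(M) = I (b(M) = √(-9 + 8) = √(-1) = I)
s = 1079568 + 1836*I (s = (1153 + 683)*(I + 588) = 1836*(588 + I) = 1079568 + 1836*I ≈ 1.0796e+6 + 1836.0*I)
√(s + 1/2424) = √((1079568 + 1836*I) + 1/2424) = √(2616872833/2424 + 1836*I)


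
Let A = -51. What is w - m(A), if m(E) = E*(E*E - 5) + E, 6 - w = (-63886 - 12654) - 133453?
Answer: 342446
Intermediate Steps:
w = 209999 (w = 6 - ((-63886 - 12654) - 133453) = 6 - (-76540 - 133453) = 6 - 1*(-209993) = 6 + 209993 = 209999)
m(E) = E + E*(-5 + E**2) (m(E) = E*(E**2 - 5) + E = E*(-5 + E**2) + E = E + E*(-5 + E**2))
w - m(A) = 209999 - (-51)*(-4 + (-51)**2) = 209999 - (-51)*(-4 + 2601) = 209999 - (-51)*2597 = 209999 - 1*(-132447) = 209999 + 132447 = 342446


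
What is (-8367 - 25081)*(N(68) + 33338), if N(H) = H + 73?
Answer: -1119805592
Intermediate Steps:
N(H) = 73 + H
(-8367 - 25081)*(N(68) + 33338) = (-8367 - 25081)*((73 + 68) + 33338) = -33448*(141 + 33338) = -33448*33479 = -1119805592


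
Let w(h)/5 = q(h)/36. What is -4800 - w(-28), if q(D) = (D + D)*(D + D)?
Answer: -47120/9 ≈ -5235.6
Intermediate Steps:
q(D) = 4*D² (q(D) = (2*D)*(2*D) = 4*D²)
w(h) = 5*h²/9 (w(h) = 5*((4*h²)/36) = 5*((4*h²)*(1/36)) = 5*(h²/9) = 5*h²/9)
-4800 - w(-28) = -4800 - 5*(-28)²/9 = -4800 - 5*784/9 = -4800 - 1*3920/9 = -4800 - 3920/9 = -47120/9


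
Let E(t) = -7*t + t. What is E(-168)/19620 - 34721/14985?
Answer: -3700673/1633365 ≈ -2.2657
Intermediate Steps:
E(t) = -6*t
E(-168)/19620 - 34721/14985 = -6*(-168)/19620 - 34721/14985 = 1008*(1/19620) - 34721*1/14985 = 28/545 - 34721/14985 = -3700673/1633365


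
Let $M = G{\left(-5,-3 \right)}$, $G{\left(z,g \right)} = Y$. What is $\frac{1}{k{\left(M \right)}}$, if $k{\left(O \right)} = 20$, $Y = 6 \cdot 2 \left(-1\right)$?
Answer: $\frac{1}{20} \approx 0.05$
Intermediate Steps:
$Y = -12$ ($Y = 12 \left(-1\right) = -12$)
$G{\left(z,g \right)} = -12$
$M = -12$
$\frac{1}{k{\left(M \right)}} = \frac{1}{20}$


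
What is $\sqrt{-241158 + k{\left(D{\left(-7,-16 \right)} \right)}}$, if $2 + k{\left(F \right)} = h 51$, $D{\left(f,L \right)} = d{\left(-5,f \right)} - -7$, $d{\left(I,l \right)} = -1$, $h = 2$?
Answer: $i \sqrt{241058} \approx 490.98 i$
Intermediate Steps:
$D{\left(f,L \right)} = 6$ ($D{\left(f,L \right)} = -1 - -7 = -1 + 7 = 6$)
$k{\left(F \right)} = 100$ ($k{\left(F \right)} = -2 + 2 \cdot 51 = -2 + 102 = 100$)
$\sqrt{-241158 + k{\left(D{\left(-7,-16 \right)} \right)}} = \sqrt{-241158 + 100} = \sqrt{-241058} = i \sqrt{241058}$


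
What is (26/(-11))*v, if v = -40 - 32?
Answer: 1872/11 ≈ 170.18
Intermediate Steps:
v = -72
(26/(-11))*v = (26/(-11))*(-72) = -1/11*26*(-72) = -26/11*(-72) = 1872/11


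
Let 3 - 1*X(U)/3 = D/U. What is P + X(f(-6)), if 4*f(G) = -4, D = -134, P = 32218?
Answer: 31825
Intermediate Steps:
f(G) = -1 (f(G) = (¼)*(-4) = -1)
X(U) = 9 + 402/U (X(U) = 9 - (-402)/U = 9 + 402/U)
P + X(f(-6)) = 32218 + (9 + 402/(-1)) = 32218 + (9 + 402*(-1)) = 32218 + (9 - 402) = 32218 - 393 = 31825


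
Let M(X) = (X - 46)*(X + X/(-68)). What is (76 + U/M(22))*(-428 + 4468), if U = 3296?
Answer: 622273120/2211 ≈ 2.8144e+5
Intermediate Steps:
M(X) = 67*X*(-46 + X)/68 (M(X) = (-46 + X)*(X + X*(-1/68)) = (-46 + X)*(X - X/68) = (-46 + X)*(67*X/68) = 67*X*(-46 + X)/68)
(76 + U/M(22))*(-428 + 4468) = (76 + 3296/(((67/68)*22*(-46 + 22))))*(-428 + 4468) = (76 + 3296/(((67/68)*22*(-24))))*4040 = (76 + 3296/(-8844/17))*4040 = (76 + 3296*(-17/8844))*4040 = (76 - 14008/2211)*4040 = (154028/2211)*4040 = 622273120/2211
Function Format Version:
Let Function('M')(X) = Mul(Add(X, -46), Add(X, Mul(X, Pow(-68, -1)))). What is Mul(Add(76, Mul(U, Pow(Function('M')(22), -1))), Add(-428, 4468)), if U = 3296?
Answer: Rational(622273120, 2211) ≈ 2.8144e+5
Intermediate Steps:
Function('M')(X) = Mul(Rational(67, 68), X, Add(-46, X)) (Function('M')(X) = Mul(Add(-46, X), Add(X, Mul(X, Rational(-1, 68)))) = Mul(Add(-46, X), Add(X, Mul(Rational(-1, 68), X))) = Mul(Add(-46, X), Mul(Rational(67, 68), X)) = Mul(Rational(67, 68), X, Add(-46, X)))
Mul(Add(76, Mul(U, Pow(Function('M')(22), -1))), Add(-428, 4468)) = Mul(Add(76, Mul(3296, Pow(Mul(Rational(67, 68), 22, Add(-46, 22)), -1))), Add(-428, 4468)) = Mul(Add(76, Mul(3296, Pow(Mul(Rational(67, 68), 22, -24), -1))), 4040) = Mul(Add(76, Mul(3296, Pow(Rational(-8844, 17), -1))), 4040) = Mul(Add(76, Mul(3296, Rational(-17, 8844))), 4040) = Mul(Add(76, Rational(-14008, 2211)), 4040) = Mul(Rational(154028, 2211), 4040) = Rational(622273120, 2211)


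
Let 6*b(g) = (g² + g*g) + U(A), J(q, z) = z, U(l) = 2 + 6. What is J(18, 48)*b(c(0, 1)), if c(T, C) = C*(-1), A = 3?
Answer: 80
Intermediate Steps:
U(l) = 8
c(T, C) = -C
b(g) = 4/3 + g²/3 (b(g) = ((g² + g*g) + 8)/6 = ((g² + g²) + 8)/6 = (2*g² + 8)/6 = (8 + 2*g²)/6 = 4/3 + g²/3)
J(18, 48)*b(c(0, 1)) = 48*(4/3 + (-1*1)²/3) = 48*(4/3 + (⅓)*(-1)²) = 48*(4/3 + (⅓)*1) = 48*(4/3 + ⅓) = 48*(5/3) = 80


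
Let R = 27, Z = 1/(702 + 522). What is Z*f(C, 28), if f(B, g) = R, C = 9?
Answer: 3/136 ≈ 0.022059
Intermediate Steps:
Z = 1/1224 ≈ 0.00081699
f(B, g) = 27
Z*f(C, 28) = (1/1224)*27 = 3/136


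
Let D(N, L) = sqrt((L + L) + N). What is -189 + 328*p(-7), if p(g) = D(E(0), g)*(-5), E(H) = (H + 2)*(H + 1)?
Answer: -189 - 3280*I*sqrt(3) ≈ -189.0 - 5681.1*I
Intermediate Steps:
E(H) = (1 + H)*(2 + H) (E(H) = (2 + H)*(1 + H) = (1 + H)*(2 + H))
D(N, L) = sqrt(N + 2*L) (D(N, L) = sqrt(2*L + N) = sqrt(N + 2*L))
p(g) = -5*sqrt(2 + 2*g) (p(g) = sqrt((2 + 0**2 + 3*0) + 2*g)*(-5) = sqrt((2 + 0 + 0) + 2*g)*(-5) = sqrt(2 + 2*g)*(-5) = -5*sqrt(2 + 2*g))
-189 + 328*p(-7) = -189 + 328*(-5*sqrt(2 + 2*(-7))) = -189 + 328*(-5*sqrt(2 - 14)) = -189 + 328*(-10*I*sqrt(3)) = -189 - 3280*I*sqrt(3)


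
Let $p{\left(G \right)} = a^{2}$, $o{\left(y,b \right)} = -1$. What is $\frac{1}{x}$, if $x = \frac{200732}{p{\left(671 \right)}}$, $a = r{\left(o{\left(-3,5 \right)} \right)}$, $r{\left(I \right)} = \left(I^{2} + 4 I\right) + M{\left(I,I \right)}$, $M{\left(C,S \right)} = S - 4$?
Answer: $\frac{16}{50183} \approx 0.00031883$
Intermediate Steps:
$M{\left(C,S \right)} = -4 + S$ ($M{\left(C,S \right)} = S - 4 = -4 + S$)
$r{\left(I \right)} = -4 + I^{2} + 5 I$ ($r{\left(I \right)} = \left(I^{2} + 4 I\right) + \left(-4 + I\right) = -4 + I^{2} + 5 I$)
$a = -8$ ($a = -4 + \left(-1\right)^{2} + 5 \left(-1\right) = -4 + 1 - 5 = -8$)
$p{\left(G \right)} = 64$ ($p{\left(G \right)} = \left(-8\right)^{2} = 64$)
$x = \frac{50183}{16}$ ($x = \frac{200732}{64} = 200732 \cdot \frac{1}{64} = \frac{50183}{16} \approx 3136.4$)
$\frac{1}{x} = \frac{1}{\frac{50183}{16}} = \frac{16}{50183}$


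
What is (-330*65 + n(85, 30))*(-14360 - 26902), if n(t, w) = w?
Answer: 883832040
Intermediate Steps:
(-330*65 + n(85, 30))*(-14360 - 26902) = (-330*65 + 30)*(-14360 - 26902) = (-21450 + 30)*(-41262) = -21420*(-41262) = 883832040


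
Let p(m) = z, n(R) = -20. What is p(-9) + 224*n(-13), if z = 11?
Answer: -4469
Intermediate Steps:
p(m) = 11
p(-9) + 224*n(-13) = 11 + 224*(-20) = 11 - 4480 = -4469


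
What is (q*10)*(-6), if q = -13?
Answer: 780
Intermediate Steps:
(q*10)*(-6) = -13*10*(-6) = -130*(-6) = 780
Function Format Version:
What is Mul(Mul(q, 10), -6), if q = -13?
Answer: 780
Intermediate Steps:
Mul(Mul(q, 10), -6) = Mul(Mul(-13, 10), -6) = Mul(-130, -6) = 780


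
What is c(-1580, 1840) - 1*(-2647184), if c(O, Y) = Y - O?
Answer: 2650604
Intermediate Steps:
c(-1580, 1840) - 1*(-2647184) = (1840 - 1*(-1580)) - 1*(-2647184) = (1840 + 1580) + 2647184 = 3420 + 2647184 = 2650604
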